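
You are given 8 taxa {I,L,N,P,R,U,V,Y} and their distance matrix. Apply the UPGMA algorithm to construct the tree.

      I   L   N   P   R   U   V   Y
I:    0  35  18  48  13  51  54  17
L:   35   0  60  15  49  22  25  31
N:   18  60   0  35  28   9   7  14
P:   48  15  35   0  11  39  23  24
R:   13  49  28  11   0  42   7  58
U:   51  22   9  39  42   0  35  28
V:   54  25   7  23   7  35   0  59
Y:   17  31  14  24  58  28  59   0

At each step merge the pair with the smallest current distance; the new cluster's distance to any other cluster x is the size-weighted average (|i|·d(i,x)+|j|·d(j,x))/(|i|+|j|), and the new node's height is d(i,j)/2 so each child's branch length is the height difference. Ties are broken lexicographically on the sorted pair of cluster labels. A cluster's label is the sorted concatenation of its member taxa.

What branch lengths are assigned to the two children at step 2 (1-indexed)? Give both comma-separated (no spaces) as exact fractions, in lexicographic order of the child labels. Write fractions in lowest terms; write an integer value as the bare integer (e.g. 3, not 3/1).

11/2,11/2

1. join N+V (d=7) ⇒ NV; edges |N|=7/2, |V|=7/2
  updated: d(I,NV)=36, d(L,NV)=85/2, d(NV,P)=29, d(NV,R)=35/2, d(NV,U)=22, d(NV,Y)=73/2
2. join P+R (d=11) ⇒ PR; edges |P|=11/2, |R|=11/2
  updated: d(I,PR)=61/2, d(L,PR)=32, d(NV,PR)=93/4, d(PR,U)=81/2, d(PR,Y)=41
3. join I+Y (d=17) ⇒ IY; edges |I|=17/2, |Y|=17/2
  updated: d(IY,L)=33, d(IY,NV)=145/4, d(IY,PR)=143/4, d(IY,U)=79/2
4. join L+U (d=22) ⇒ LU; edges |L|=11, |U|=11
  updated: d(IY,LU)=145/4, d(LU,NV)=129/4, d(LU,PR)=145/4
5. join NV+PR (d=93/4) ⇒ NPRV; edges |NV|=65/8, |PR|=49/8
  updated: d(IY,NPRV)=36, d(LU,NPRV)=137/4
6. join LU+NPRV (d=137/4) ⇒ LNPRUV; edges |LU|=49/8, |NPRV|=11/2
  updated: d(IY,LNPRUV)=433/12
7. join IY+LNPRUV (d=433/12) ⇒ ILNPRUVY; edges |IY|=229/24, |LNPRUV|=11/12
final tree: ((I:17/2,Y:17/2):229/24,((L:11,U:11):49/8,((N:7/2,V:7/2):65/8,(P:11/2,R:11/2):49/8):11/2):11/12)
total length: 280/3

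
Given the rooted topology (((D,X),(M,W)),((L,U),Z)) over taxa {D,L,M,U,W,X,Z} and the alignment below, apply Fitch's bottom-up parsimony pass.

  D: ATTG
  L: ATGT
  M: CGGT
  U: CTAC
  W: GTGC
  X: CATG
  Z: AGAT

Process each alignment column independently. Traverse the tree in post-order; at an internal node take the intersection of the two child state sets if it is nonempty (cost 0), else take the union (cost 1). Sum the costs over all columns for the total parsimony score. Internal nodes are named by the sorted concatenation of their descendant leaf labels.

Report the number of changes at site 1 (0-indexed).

DX@0: {A} ∪ {C} = {A,C} (union, +1)
MW@0: {C} ∪ {G} = {C,G} (union, +1)
DMWX@0: {A,C} ∩ {C,G} = {C} (intersection, +0)
LU@0: {A} ∪ {C} = {A,C} (union, +1)
LUZ@0: {A,C} ∩ {A} = {A} (intersection, +0)
DLMUWXZ@0: {C} ∪ {A} = {A,C} (union, +1)
DX@1: {T} ∪ {A} = {A,T} (union, +1)
MW@1: {G} ∪ {T} = {G,T} (union, +1)
DMWX@1: {A,T} ∩ {G,T} = {T} (intersection, +0)
LU@1: {T} ∩ {T} = {T} (intersection, +0)
LUZ@1: {T} ∪ {G} = {G,T} (union, +1)
DLMUWXZ@1: {T} ∩ {G,T} = {T} (intersection, +0)
DX@2: {T} ∩ {T} = {T} (intersection, +0)
MW@2: {G} ∩ {G} = {G} (intersection, +0)
DMWX@2: {T} ∪ {G} = {G,T} (union, +1)
LU@2: {G} ∪ {A} = {A,G} (union, +1)
LUZ@2: {A,G} ∩ {A} = {A} (intersection, +0)
DLMUWXZ@2: {G,T} ∪ {A} = {A,G,T} (union, +1)
DX@3: {G} ∩ {G} = {G} (intersection, +0)
MW@3: {T} ∪ {C} = {C,T} (union, +1)
DMWX@3: {G} ∪ {C,T} = {C,G,T} (union, +1)
LU@3: {T} ∪ {C} = {C,T} (union, +1)
LUZ@3: {C,T} ∩ {T} = {T} (intersection, +0)
DLMUWXZ@3: {C,G,T} ∩ {T} = {T} (intersection, +0)
per-site changes: [4, 3, 3, 3]; total = 13

3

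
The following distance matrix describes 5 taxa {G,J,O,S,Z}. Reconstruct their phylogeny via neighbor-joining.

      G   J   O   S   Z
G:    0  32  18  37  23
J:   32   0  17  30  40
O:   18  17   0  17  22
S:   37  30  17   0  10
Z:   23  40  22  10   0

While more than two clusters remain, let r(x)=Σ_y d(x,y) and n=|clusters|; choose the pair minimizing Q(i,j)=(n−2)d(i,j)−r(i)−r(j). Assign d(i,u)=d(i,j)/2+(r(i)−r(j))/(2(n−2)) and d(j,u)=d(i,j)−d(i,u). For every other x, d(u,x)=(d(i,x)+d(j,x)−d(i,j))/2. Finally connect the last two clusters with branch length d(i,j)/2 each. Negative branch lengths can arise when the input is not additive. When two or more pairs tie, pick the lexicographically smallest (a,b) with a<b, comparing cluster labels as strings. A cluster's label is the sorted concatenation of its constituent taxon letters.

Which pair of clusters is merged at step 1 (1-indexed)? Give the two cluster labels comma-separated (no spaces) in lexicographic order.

1. join S+Z (d=10, Q=-159) ⇒ SZ; edges |S|=29/6, |Z|=31/6
  updated: d(G,SZ)=25, d(J,SZ)=30, d(O,SZ)=29/2
2. join G+SZ (d=25, Q=-189/2) ⇒ GSZ; edges |G|=111/8, |SZ|=89/8
  updated: d(GSZ,J)=37/2, d(GSZ,O)=15/4
3. join GSZ+J (d=37/2, Q=-157/4) ⇒ GJSZ; edges |GSZ|=21/8, |J|=127/8
  updated: d(GJSZ,O)=9/8
4. join GJSZ+O (d=9/8) ⇒ GJOSZ; edges |GJSZ|=9/16, |O|=9/16
final tree: (((G:111/8,(S:29/6,Z:31/6):89/8):21/8,J:127/8):9/16,O:9/16)
total length: 437/8

S,Z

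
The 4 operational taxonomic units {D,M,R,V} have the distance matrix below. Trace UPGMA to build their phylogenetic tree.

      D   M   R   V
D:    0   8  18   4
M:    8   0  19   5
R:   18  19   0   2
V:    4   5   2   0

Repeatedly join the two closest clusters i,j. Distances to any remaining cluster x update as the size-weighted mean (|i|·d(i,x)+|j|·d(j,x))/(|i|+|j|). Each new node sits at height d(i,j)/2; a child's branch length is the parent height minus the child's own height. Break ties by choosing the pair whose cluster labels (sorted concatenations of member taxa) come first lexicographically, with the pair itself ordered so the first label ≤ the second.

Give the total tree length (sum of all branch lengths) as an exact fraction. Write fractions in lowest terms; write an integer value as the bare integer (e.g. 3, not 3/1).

step 1: merge (R,V) at d=2; branch lengths R→1, V→1; new cluster RV
  updated: d(D,RV)=11, d(M,RV)=12
step 2: merge (D,M) at d=8; branch lengths D→4, M→4; new cluster DM
  updated: d(DM,RV)=23/2
step 3: merge (DM,RV) at d=23/2; branch lengths DM→7/4, RV→19/4; new cluster DMRV
final tree: ((D:4,M:4):7/4,(R:1,V:1):19/4)
total length: 33/2

33/2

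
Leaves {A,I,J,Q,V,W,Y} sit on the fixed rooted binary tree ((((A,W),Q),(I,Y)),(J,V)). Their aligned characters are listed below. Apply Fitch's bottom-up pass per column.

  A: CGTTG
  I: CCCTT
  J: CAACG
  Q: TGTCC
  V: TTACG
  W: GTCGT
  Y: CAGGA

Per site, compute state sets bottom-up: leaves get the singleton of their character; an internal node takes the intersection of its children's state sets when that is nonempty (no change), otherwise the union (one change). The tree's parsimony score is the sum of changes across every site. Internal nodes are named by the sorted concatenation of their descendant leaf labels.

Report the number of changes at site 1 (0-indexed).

AW@0: {C} ∪ {G} = {C,G} (union, +1)
AQW@0: {C,G} ∪ {T} = {C,G,T} (union, +1)
IY@0: {C} ∩ {C} = {C} (intersection, +0)
AIQWY@0: {C,G,T} ∩ {C} = {C} (intersection, +0)
JV@0: {C} ∪ {T} = {C,T} (union, +1)
AIJQVWY@0: {C} ∩ {C,T} = {C} (intersection, +0)
AW@1: {G} ∪ {T} = {G,T} (union, +1)
AQW@1: {G,T} ∩ {G} = {G} (intersection, +0)
IY@1: {C} ∪ {A} = {A,C} (union, +1)
AIQWY@1: {G} ∪ {A,C} = {A,C,G} (union, +1)
JV@1: {A} ∪ {T} = {A,T} (union, +1)
AIJQVWY@1: {A,C,G} ∩ {A,T} = {A} (intersection, +0)
AW@2: {T} ∪ {C} = {C,T} (union, +1)
AQW@2: {C,T} ∩ {T} = {T} (intersection, +0)
IY@2: {C} ∪ {G} = {C,G} (union, +1)
AIQWY@2: {T} ∪ {C,G} = {C,G,T} (union, +1)
JV@2: {A} ∩ {A} = {A} (intersection, +0)
AIJQVWY@2: {C,G,T} ∪ {A} = {A,C,G,T} (union, +1)
AW@3: {T} ∪ {G} = {G,T} (union, +1)
AQW@3: {G,T} ∪ {C} = {C,G,T} (union, +1)
IY@3: {T} ∪ {G} = {G,T} (union, +1)
AIQWY@3: {C,G,T} ∩ {G,T} = {G,T} (intersection, +0)
JV@3: {C} ∩ {C} = {C} (intersection, +0)
AIJQVWY@3: {G,T} ∪ {C} = {C,G,T} (union, +1)
AW@4: {G} ∪ {T} = {G,T} (union, +1)
AQW@4: {G,T} ∪ {C} = {C,G,T} (union, +1)
IY@4: {T} ∪ {A} = {A,T} (union, +1)
AIQWY@4: {C,G,T} ∩ {A,T} = {T} (intersection, +0)
JV@4: {G} ∩ {G} = {G} (intersection, +0)
AIJQVWY@4: {T} ∪ {G} = {G,T} (union, +1)
per-site changes: [3, 4, 4, 4, 4]; total = 19

4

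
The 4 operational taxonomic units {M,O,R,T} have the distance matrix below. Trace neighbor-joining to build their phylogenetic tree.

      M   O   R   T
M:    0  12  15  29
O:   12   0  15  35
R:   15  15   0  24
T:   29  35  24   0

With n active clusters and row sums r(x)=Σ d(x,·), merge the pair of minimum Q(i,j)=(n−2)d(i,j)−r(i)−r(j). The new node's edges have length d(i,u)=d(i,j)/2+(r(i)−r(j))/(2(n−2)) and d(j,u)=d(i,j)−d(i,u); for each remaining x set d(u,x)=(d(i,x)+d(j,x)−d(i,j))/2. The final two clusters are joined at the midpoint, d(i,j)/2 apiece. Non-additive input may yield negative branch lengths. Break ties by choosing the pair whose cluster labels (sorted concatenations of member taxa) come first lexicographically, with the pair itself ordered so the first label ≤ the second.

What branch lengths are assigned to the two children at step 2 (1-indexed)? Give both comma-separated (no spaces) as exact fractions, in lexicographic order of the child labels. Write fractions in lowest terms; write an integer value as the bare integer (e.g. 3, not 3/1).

11/2,7/2

step 1: merge (M,O) at d=12, Q=-94; branch lengths M→9/2, O→15/2; new cluster MO
  updated: d(MO,R)=9, d(MO,T)=26
step 2: merge (MO,R) at d=9, Q=-59; branch lengths MO→11/2, R→7/2; new cluster MOR
  updated: d(MOR,T)=41/2
step 3: merge (MOR,T) at d=41/2; branch lengths MOR→41/4, T→41/4; new cluster MORT
final tree: (((M:9/2,O:15/2):11/2,R:7/2):41/4,T:41/4)
total length: 83/2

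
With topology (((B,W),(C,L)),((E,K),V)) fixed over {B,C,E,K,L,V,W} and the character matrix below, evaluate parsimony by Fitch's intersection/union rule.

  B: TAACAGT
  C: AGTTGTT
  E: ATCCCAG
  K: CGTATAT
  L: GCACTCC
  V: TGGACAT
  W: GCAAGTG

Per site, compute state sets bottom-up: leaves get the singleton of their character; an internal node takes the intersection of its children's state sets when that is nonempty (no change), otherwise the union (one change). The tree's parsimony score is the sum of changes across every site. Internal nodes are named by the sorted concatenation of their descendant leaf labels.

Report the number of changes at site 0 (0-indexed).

5

site 0, node BW: B={T} ∪ W={G} → {G,T} (+1)
site 0, node CL: C={A} ∪ L={G} → {A,G} (+1)
site 0, node BCLW: BW={G,T} ∩ CL={A,G} → {G} (+0)
site 0, node EK: E={A} ∪ K={C} → {A,C} (+1)
site 0, node EKV: EK={A,C} ∪ V={T} → {A,C,T} (+1)
site 0, node BCEKLVW: BCLW={G} ∪ EKV={A,C,T} → {A,C,G,T} (+1)
site 1, node BW: B={A} ∪ W={C} → {A,C} (+1)
site 1, node CL: C={G} ∪ L={C} → {C,G} (+1)
site 1, node BCLW: BW={A,C} ∩ CL={C,G} → {C} (+0)
site 1, node EK: E={T} ∪ K={G} → {G,T} (+1)
site 1, node EKV: EK={G,T} ∩ V={G} → {G} (+0)
site 1, node BCEKLVW: BCLW={C} ∪ EKV={G} → {C,G} (+1)
site 2, node BW: B={A} ∩ W={A} → {A} (+0)
site 2, node CL: C={T} ∪ L={A} → {A,T} (+1)
site 2, node BCLW: BW={A} ∩ CL={A,T} → {A} (+0)
site 2, node EK: E={C} ∪ K={T} → {C,T} (+1)
site 2, node EKV: EK={C,T} ∪ V={G} → {C,G,T} (+1)
site 2, node BCEKLVW: BCLW={A} ∪ EKV={C,G,T} → {A,C,G,T} (+1)
site 3, node BW: B={C} ∪ W={A} → {A,C} (+1)
site 3, node CL: C={T} ∪ L={C} → {C,T} (+1)
site 3, node BCLW: BW={A,C} ∩ CL={C,T} → {C} (+0)
site 3, node EK: E={C} ∪ K={A} → {A,C} (+1)
site 3, node EKV: EK={A,C} ∩ V={A} → {A} (+0)
site 3, node BCEKLVW: BCLW={C} ∪ EKV={A} → {A,C} (+1)
site 4, node BW: B={A} ∪ W={G} → {A,G} (+1)
site 4, node CL: C={G} ∪ L={T} → {G,T} (+1)
site 4, node BCLW: BW={A,G} ∩ CL={G,T} → {G} (+0)
site 4, node EK: E={C} ∪ K={T} → {C,T} (+1)
site 4, node EKV: EK={C,T} ∩ V={C} → {C} (+0)
site 4, node BCEKLVW: BCLW={G} ∪ EKV={C} → {C,G} (+1)
site 5, node BW: B={G} ∪ W={T} → {G,T} (+1)
site 5, node CL: C={T} ∪ L={C} → {C,T} (+1)
site 5, node BCLW: BW={G,T} ∩ CL={C,T} → {T} (+0)
site 5, node EK: E={A} ∩ K={A} → {A} (+0)
site 5, node EKV: EK={A} ∩ V={A} → {A} (+0)
site 5, node BCEKLVW: BCLW={T} ∪ EKV={A} → {A,T} (+1)
site 6, node BW: B={T} ∪ W={G} → {G,T} (+1)
site 6, node CL: C={T} ∪ L={C} → {C,T} (+1)
site 6, node BCLW: BW={G,T} ∩ CL={C,T} → {T} (+0)
site 6, node EK: E={G} ∪ K={T} → {G,T} (+1)
site 6, node EKV: EK={G,T} ∩ V={T} → {T} (+0)
site 6, node BCEKLVW: BCLW={T} ∩ EKV={T} → {T} (+0)
per-site changes: [5, 4, 4, 4, 4, 3, 3]; total = 27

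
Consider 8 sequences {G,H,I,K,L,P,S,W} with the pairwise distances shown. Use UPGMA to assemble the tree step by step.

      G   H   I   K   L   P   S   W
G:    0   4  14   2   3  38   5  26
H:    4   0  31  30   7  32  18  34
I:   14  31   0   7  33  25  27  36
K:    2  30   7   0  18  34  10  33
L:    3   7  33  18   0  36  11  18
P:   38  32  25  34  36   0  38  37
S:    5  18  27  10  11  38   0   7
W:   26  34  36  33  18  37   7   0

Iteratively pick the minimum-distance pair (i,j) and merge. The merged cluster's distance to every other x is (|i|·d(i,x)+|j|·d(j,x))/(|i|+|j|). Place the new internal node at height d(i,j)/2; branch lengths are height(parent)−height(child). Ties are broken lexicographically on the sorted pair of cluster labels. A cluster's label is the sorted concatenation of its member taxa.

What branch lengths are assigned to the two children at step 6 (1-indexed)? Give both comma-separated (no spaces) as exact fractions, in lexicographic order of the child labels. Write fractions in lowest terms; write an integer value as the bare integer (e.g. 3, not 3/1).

iteration 1: select G,K (d=2); attach at lengths (1, 1); label the merged cluster GK
  updated: d(GK,H)=17, d(GK,I)=21/2, d(GK,L)=21/2, d(GK,P)=36, d(GK,S)=15/2, d(GK,W)=59/2
iteration 2: select H,L (d=7); attach at lengths (7/2, 7/2); label the merged cluster HL
  updated: d(GK,HL)=55/4, d(HL,I)=32, d(HL,P)=34, d(HL,S)=29/2, d(HL,W)=26
iteration 3: select S,W (d=7); attach at lengths (7/2, 7/2); label the merged cluster SW
  updated: d(GK,SW)=37/2, d(HL,SW)=81/4, d(I,SW)=63/2, d(P,SW)=75/2
iteration 4: select GK,I (d=21/2); attach at lengths (17/4, 21/4); label the merged cluster GIK
  updated: d(GIK,HL)=119/6, d(GIK,P)=97/3, d(GIK,SW)=137/6
iteration 5: select GIK,HL (d=119/6); attach at lengths (14/3, 77/12); label the merged cluster GHIKL
  updated: d(GHIKL,P)=33, d(GHIKL,SW)=109/5
iteration 6: select GHIKL,SW (d=109/5); attach at lengths (59/60, 37/5); label the merged cluster GHIKLSW
  updated: d(GHIKLSW,P)=240/7
iteration 7: select GHIKLSW,P (d=240/7); attach at lengths (437/70, 120/7); label the merged cluster GHIKLPSW
final tree: (((((G:1,K:1):17/4,I:21/4):14/3,(H:7/2,L:7/2):77/12):59/60,(S:7/2,W:7/2):37/5):437/70,P:120/7)
total length: 7177/105

59/60,37/5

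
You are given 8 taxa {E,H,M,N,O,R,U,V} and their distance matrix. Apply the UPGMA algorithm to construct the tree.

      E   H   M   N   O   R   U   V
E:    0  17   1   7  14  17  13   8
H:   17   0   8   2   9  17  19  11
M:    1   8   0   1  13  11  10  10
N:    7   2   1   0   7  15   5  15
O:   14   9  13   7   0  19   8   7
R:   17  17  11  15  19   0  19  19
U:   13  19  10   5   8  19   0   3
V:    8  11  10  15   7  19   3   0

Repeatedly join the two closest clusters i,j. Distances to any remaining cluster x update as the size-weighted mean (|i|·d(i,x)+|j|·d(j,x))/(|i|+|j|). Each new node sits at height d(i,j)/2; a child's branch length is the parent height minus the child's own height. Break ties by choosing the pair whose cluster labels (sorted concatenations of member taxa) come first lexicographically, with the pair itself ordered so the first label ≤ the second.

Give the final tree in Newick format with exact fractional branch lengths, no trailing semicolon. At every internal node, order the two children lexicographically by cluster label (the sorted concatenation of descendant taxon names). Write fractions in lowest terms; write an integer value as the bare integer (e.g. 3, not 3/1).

iteration 1: select E,M (d=1); attach at lengths (1/2, 1/2); label the merged cluster EM
  updated: d(EM,H)=25/2, d(EM,N)=4, d(EM,O)=27/2, d(EM,R)=14, d(EM,U)=23/2, d(EM,V)=9
iteration 2: select H,N (d=2); attach at lengths (1, 1); label the merged cluster HN
  updated: d(EM,HN)=33/4, d(HN,O)=8, d(HN,R)=16, d(HN,U)=12, d(HN,V)=13
iteration 3: select U,V (d=3); attach at lengths (3/2, 3/2); label the merged cluster UV
  updated: d(EM,UV)=41/4, d(HN,UV)=25/2, d(O,UV)=15/2, d(R,UV)=19
iteration 4: select O,UV (d=15/2); attach at lengths (15/4, 9/4); label the merged cluster OUV
  updated: d(EM,OUV)=34/3, d(HN,OUV)=11, d(OUV,R)=19
iteration 5: select EM,HN (d=33/4); attach at lengths (29/8, 25/8); label the merged cluster EHMN
  updated: d(EHMN,OUV)=67/6, d(EHMN,R)=15
iteration 6: select EHMN,OUV (d=67/6); attach at lengths (35/24, 11/6); label the merged cluster EHMNOUV
  updated: d(EHMNOUV,R)=117/7
iteration 7: select EHMNOUV,R (d=117/7); attach at lengths (233/84, 117/14); label the merged cluster EHMNORUV
final tree: ((((E:1/2,M:1/2):29/8,(H:1,N:1):25/8):35/24,(O:15/4,(U:3/2,V:3/2):9/4):11/6):233/84,R:117/14)
total length: 5573/168

((((E:1/2,M:1/2):29/8,(H:1,N:1):25/8):35/24,(O:15/4,(U:3/2,V:3/2):9/4):11/6):233/84,R:117/14)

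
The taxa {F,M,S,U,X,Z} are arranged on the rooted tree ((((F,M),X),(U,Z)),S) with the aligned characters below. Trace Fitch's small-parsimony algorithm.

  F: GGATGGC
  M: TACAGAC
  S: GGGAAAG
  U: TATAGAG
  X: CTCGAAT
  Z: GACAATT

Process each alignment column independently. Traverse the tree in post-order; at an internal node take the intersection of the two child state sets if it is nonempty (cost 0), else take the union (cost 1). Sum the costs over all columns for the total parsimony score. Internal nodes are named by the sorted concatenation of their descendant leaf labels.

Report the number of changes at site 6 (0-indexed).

3

[col 0] FM: children F:{G}, M:{T} ∪→ {G,T}; cost 1
[col 0] FMX: children FM:{G,T}, X:{C} ∪→ {C,G,T}; cost 1
[col 0] UZ: children U:{T}, Z:{G} ∪→ {G,T}; cost 1
[col 0] FMUXZ: children FMX:{C,G,T}, UZ:{G,T} ∩→ {G,T}; cost 0
[col 0] FMSUXZ: children FMUXZ:{G,T}, S:{G} ∩→ {G}; cost 0
[col 1] FM: children F:{G}, M:{A} ∪→ {A,G}; cost 1
[col 1] FMX: children FM:{A,G}, X:{T} ∪→ {A,G,T}; cost 1
[col 1] UZ: children U:{A}, Z:{A} ∩→ {A}; cost 0
[col 1] FMUXZ: children FMX:{A,G,T}, UZ:{A} ∩→ {A}; cost 0
[col 1] FMSUXZ: children FMUXZ:{A}, S:{G} ∪→ {A,G}; cost 1
[col 2] FM: children F:{A}, M:{C} ∪→ {A,C}; cost 1
[col 2] FMX: children FM:{A,C}, X:{C} ∩→ {C}; cost 0
[col 2] UZ: children U:{T}, Z:{C} ∪→ {C,T}; cost 1
[col 2] FMUXZ: children FMX:{C}, UZ:{C,T} ∩→ {C}; cost 0
[col 2] FMSUXZ: children FMUXZ:{C}, S:{G} ∪→ {C,G}; cost 1
[col 3] FM: children F:{T}, M:{A} ∪→ {A,T}; cost 1
[col 3] FMX: children FM:{A,T}, X:{G} ∪→ {A,G,T}; cost 1
[col 3] UZ: children U:{A}, Z:{A} ∩→ {A}; cost 0
[col 3] FMUXZ: children FMX:{A,G,T}, UZ:{A} ∩→ {A}; cost 0
[col 3] FMSUXZ: children FMUXZ:{A}, S:{A} ∩→ {A}; cost 0
[col 4] FM: children F:{G}, M:{G} ∩→ {G}; cost 0
[col 4] FMX: children FM:{G}, X:{A} ∪→ {A,G}; cost 1
[col 4] UZ: children U:{G}, Z:{A} ∪→ {A,G}; cost 1
[col 4] FMUXZ: children FMX:{A,G}, UZ:{A,G} ∩→ {A,G}; cost 0
[col 4] FMSUXZ: children FMUXZ:{A,G}, S:{A} ∩→ {A}; cost 0
[col 5] FM: children F:{G}, M:{A} ∪→ {A,G}; cost 1
[col 5] FMX: children FM:{A,G}, X:{A} ∩→ {A}; cost 0
[col 5] UZ: children U:{A}, Z:{T} ∪→ {A,T}; cost 1
[col 5] FMUXZ: children FMX:{A}, UZ:{A,T} ∩→ {A}; cost 0
[col 5] FMSUXZ: children FMUXZ:{A}, S:{A} ∩→ {A}; cost 0
[col 6] FM: children F:{C}, M:{C} ∩→ {C}; cost 0
[col 6] FMX: children FM:{C}, X:{T} ∪→ {C,T}; cost 1
[col 6] UZ: children U:{G}, Z:{T} ∪→ {G,T}; cost 1
[col 6] FMUXZ: children FMX:{C,T}, UZ:{G,T} ∩→ {T}; cost 0
[col 6] FMSUXZ: children FMUXZ:{T}, S:{G} ∪→ {G,T}; cost 1
per-site changes: [3, 3, 3, 2, 2, 2, 3]; total = 18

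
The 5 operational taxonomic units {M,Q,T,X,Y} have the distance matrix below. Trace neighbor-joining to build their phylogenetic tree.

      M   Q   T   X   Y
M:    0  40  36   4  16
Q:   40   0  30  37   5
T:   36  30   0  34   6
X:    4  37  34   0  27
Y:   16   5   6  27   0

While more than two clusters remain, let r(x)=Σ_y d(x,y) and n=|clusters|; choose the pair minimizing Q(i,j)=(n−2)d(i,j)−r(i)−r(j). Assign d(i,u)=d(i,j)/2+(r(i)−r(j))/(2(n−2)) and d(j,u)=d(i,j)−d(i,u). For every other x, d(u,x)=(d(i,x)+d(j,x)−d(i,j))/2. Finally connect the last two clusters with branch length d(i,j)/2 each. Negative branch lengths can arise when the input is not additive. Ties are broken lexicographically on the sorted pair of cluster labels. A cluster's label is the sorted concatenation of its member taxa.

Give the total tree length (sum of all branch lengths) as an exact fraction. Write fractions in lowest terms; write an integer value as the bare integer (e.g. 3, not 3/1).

46

step 1: merge (M,X) at d=4, Q=-186; branch lengths M→1, X→3; new cluster MX
  updated: d(MX,Q)=73/2, d(MX,T)=33, d(MX,Y)=39/2
step 2: merge (MX,T) at d=33, Q=-92; branch lengths MX→43/2, T→23/2; new cluster MTX
  updated: d(MTX,Q)=67/4, d(MTX,Y)=-15/4
step 3: merge (MTX,Q) at d=67/4, Q=-18; branch lengths MTX→4, Q→51/4; new cluster MQTX
  updated: d(MQTX,Y)=-31/4
step 4: merge (MQTX,Y) at d=-31/4; branch lengths MQTX→-31/8, Y→-31/8; new cluster MQTXY
final tree: ((((M:1,X:3):43/2,T:23/2):4,Q:51/4):-31/8,Y:-31/8)
total length: 46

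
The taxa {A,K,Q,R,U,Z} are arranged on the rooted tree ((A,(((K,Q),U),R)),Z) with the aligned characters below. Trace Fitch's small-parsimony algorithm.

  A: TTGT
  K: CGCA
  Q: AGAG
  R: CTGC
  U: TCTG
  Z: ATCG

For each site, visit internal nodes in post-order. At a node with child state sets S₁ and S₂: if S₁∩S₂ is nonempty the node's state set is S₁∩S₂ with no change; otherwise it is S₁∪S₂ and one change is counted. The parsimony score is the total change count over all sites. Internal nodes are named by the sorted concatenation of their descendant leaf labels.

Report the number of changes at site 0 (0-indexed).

4

site 0, node KQ: K={C} ∪ Q={A} → {A,C} (+1)
site 0, node KQU: KQ={A,C} ∪ U={T} → {A,C,T} (+1)
site 0, node KQRU: KQU={A,C,T} ∩ R={C} → {C} (+0)
site 0, node AKQRU: A={T} ∪ KQRU={C} → {C,T} (+1)
site 0, node AKQRUZ: AKQRU={C,T} ∪ Z={A} → {A,C,T} (+1)
site 1, node KQ: K={G} ∩ Q={G} → {G} (+0)
site 1, node KQU: KQ={G} ∪ U={C} → {C,G} (+1)
site 1, node KQRU: KQU={C,G} ∪ R={T} → {C,G,T} (+1)
site 1, node AKQRU: A={T} ∩ KQRU={C,G,T} → {T} (+0)
site 1, node AKQRUZ: AKQRU={T} ∩ Z={T} → {T} (+0)
site 2, node KQ: K={C} ∪ Q={A} → {A,C} (+1)
site 2, node KQU: KQ={A,C} ∪ U={T} → {A,C,T} (+1)
site 2, node KQRU: KQU={A,C,T} ∪ R={G} → {A,C,G,T} (+1)
site 2, node AKQRU: A={G} ∩ KQRU={A,C,G,T} → {G} (+0)
site 2, node AKQRUZ: AKQRU={G} ∪ Z={C} → {C,G} (+1)
site 3, node KQ: K={A} ∪ Q={G} → {A,G} (+1)
site 3, node KQU: KQ={A,G} ∩ U={G} → {G} (+0)
site 3, node KQRU: KQU={G} ∪ R={C} → {C,G} (+1)
site 3, node AKQRU: A={T} ∪ KQRU={C,G} → {C,G,T} (+1)
site 3, node AKQRUZ: AKQRU={C,G,T} ∩ Z={G} → {G} (+0)
per-site changes: [4, 2, 4, 3]; total = 13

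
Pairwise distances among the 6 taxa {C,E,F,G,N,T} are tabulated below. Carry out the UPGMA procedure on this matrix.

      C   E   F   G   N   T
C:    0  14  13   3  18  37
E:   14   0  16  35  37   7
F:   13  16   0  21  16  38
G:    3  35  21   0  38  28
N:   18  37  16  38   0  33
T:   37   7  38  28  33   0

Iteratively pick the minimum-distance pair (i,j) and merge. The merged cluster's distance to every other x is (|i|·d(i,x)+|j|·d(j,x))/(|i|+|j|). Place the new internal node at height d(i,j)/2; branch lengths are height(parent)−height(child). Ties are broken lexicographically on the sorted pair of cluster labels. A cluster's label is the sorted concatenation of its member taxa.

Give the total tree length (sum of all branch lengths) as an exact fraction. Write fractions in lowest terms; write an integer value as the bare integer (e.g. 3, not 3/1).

iteration 1: select C,G (d=3); attach at lengths (3/2, 3/2); label the merged cluster CG
  updated: d(CG,E)=49/2, d(CG,F)=17, d(CG,N)=28, d(CG,T)=65/2
iteration 2: select E,T (d=7); attach at lengths (7/2, 7/2); label the merged cluster ET
  updated: d(CG,ET)=57/2, d(ET,F)=27, d(ET,N)=35
iteration 3: select F,N (d=16); attach at lengths (8, 8); label the merged cluster FN
  updated: d(CG,FN)=45/2, d(ET,FN)=31
iteration 4: select CG,FN (d=45/2); attach at lengths (39/4, 13/4); label the merged cluster CFGN
  updated: d(CFGN,ET)=119/4
iteration 5: select CFGN,ET (d=119/4); attach at lengths (29/8, 91/8); label the merged cluster CEFGNT
final tree: (((C:3/2,G:3/2):39/4,(F:8,N:8):13/4):29/8,(E:7/2,T:7/2):91/8)
total length: 54

54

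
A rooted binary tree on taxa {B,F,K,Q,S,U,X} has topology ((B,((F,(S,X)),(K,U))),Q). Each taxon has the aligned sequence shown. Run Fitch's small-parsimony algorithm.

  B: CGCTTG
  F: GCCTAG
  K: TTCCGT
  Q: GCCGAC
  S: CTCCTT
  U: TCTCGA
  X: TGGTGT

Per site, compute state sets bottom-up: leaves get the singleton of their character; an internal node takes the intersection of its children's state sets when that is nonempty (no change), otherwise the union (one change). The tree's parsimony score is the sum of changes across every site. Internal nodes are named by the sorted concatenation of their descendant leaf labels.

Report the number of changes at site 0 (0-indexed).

4

[col 0] SX: children S:{C}, X:{T} ∪→ {C,T}; cost 1
[col 0] FSX: children F:{G}, SX:{C,T} ∪→ {C,G,T}; cost 1
[col 0] KU: children K:{T}, U:{T} ∩→ {T}; cost 0
[col 0] FKSUX: children FSX:{C,G,T}, KU:{T} ∩→ {T}; cost 0
[col 0] BFKSUX: children B:{C}, FKSUX:{T} ∪→ {C,T}; cost 1
[col 0] BFKQSUX: children BFKSUX:{C,T}, Q:{G} ∪→ {C,G,T}; cost 1
[col 1] SX: children S:{T}, X:{G} ∪→ {G,T}; cost 1
[col 1] FSX: children F:{C}, SX:{G,T} ∪→ {C,G,T}; cost 1
[col 1] KU: children K:{T}, U:{C} ∪→ {C,T}; cost 1
[col 1] FKSUX: children FSX:{C,G,T}, KU:{C,T} ∩→ {C,T}; cost 0
[col 1] BFKSUX: children B:{G}, FKSUX:{C,T} ∪→ {C,G,T}; cost 1
[col 1] BFKQSUX: children BFKSUX:{C,G,T}, Q:{C} ∩→ {C}; cost 0
[col 2] SX: children S:{C}, X:{G} ∪→ {C,G}; cost 1
[col 2] FSX: children F:{C}, SX:{C,G} ∩→ {C}; cost 0
[col 2] KU: children K:{C}, U:{T} ∪→ {C,T}; cost 1
[col 2] FKSUX: children FSX:{C}, KU:{C,T} ∩→ {C}; cost 0
[col 2] BFKSUX: children B:{C}, FKSUX:{C} ∩→ {C}; cost 0
[col 2] BFKQSUX: children BFKSUX:{C}, Q:{C} ∩→ {C}; cost 0
[col 3] SX: children S:{C}, X:{T} ∪→ {C,T}; cost 1
[col 3] FSX: children F:{T}, SX:{C,T} ∩→ {T}; cost 0
[col 3] KU: children K:{C}, U:{C} ∩→ {C}; cost 0
[col 3] FKSUX: children FSX:{T}, KU:{C} ∪→ {C,T}; cost 1
[col 3] BFKSUX: children B:{T}, FKSUX:{C,T} ∩→ {T}; cost 0
[col 3] BFKQSUX: children BFKSUX:{T}, Q:{G} ∪→ {G,T}; cost 1
[col 4] SX: children S:{T}, X:{G} ∪→ {G,T}; cost 1
[col 4] FSX: children F:{A}, SX:{G,T} ∪→ {A,G,T}; cost 1
[col 4] KU: children K:{G}, U:{G} ∩→ {G}; cost 0
[col 4] FKSUX: children FSX:{A,G,T}, KU:{G} ∩→ {G}; cost 0
[col 4] BFKSUX: children B:{T}, FKSUX:{G} ∪→ {G,T}; cost 1
[col 4] BFKQSUX: children BFKSUX:{G,T}, Q:{A} ∪→ {A,G,T}; cost 1
[col 5] SX: children S:{T}, X:{T} ∩→ {T}; cost 0
[col 5] FSX: children F:{G}, SX:{T} ∪→ {G,T}; cost 1
[col 5] KU: children K:{T}, U:{A} ∪→ {A,T}; cost 1
[col 5] FKSUX: children FSX:{G,T}, KU:{A,T} ∩→ {T}; cost 0
[col 5] BFKSUX: children B:{G}, FKSUX:{T} ∪→ {G,T}; cost 1
[col 5] BFKQSUX: children BFKSUX:{G,T}, Q:{C} ∪→ {C,G,T}; cost 1
per-site changes: [4, 4, 2, 3, 4, 4]; total = 21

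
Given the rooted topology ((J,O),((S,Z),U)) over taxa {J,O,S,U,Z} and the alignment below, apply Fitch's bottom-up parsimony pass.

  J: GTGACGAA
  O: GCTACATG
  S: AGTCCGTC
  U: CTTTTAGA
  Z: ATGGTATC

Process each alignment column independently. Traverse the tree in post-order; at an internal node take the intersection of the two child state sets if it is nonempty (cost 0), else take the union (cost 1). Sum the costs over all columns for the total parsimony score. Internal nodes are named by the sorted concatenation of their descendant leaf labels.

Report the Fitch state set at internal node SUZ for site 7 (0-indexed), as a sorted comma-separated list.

JO@0: {G} ∩ {G} = {G} (intersection, +0)
SZ@0: {A} ∩ {A} = {A} (intersection, +0)
SUZ@0: {A} ∪ {C} = {A,C} (union, +1)
JOSUZ@0: {G} ∪ {A,C} = {A,C,G} (union, +1)
JO@1: {T} ∪ {C} = {C,T} (union, +1)
SZ@1: {G} ∪ {T} = {G,T} (union, +1)
SUZ@1: {G,T} ∩ {T} = {T} (intersection, +0)
JOSUZ@1: {C,T} ∩ {T} = {T} (intersection, +0)
JO@2: {G} ∪ {T} = {G,T} (union, +1)
SZ@2: {T} ∪ {G} = {G,T} (union, +1)
SUZ@2: {G,T} ∩ {T} = {T} (intersection, +0)
JOSUZ@2: {G,T} ∩ {T} = {T} (intersection, +0)
JO@3: {A} ∩ {A} = {A} (intersection, +0)
SZ@3: {C} ∪ {G} = {C,G} (union, +1)
SUZ@3: {C,G} ∪ {T} = {C,G,T} (union, +1)
JOSUZ@3: {A} ∪ {C,G,T} = {A,C,G,T} (union, +1)
JO@4: {C} ∩ {C} = {C} (intersection, +0)
SZ@4: {C} ∪ {T} = {C,T} (union, +1)
SUZ@4: {C,T} ∩ {T} = {T} (intersection, +0)
JOSUZ@4: {C} ∪ {T} = {C,T} (union, +1)
JO@5: {G} ∪ {A} = {A,G} (union, +1)
SZ@5: {G} ∪ {A} = {A,G} (union, +1)
SUZ@5: {A,G} ∩ {A} = {A} (intersection, +0)
JOSUZ@5: {A,G} ∩ {A} = {A} (intersection, +0)
JO@6: {A} ∪ {T} = {A,T} (union, +1)
SZ@6: {T} ∩ {T} = {T} (intersection, +0)
SUZ@6: {T} ∪ {G} = {G,T} (union, +1)
JOSUZ@6: {A,T} ∩ {G,T} = {T} (intersection, +0)
JO@7: {A} ∪ {G} = {A,G} (union, +1)
SZ@7: {C} ∩ {C} = {C} (intersection, +0)
SUZ@7: {C} ∪ {A} = {A,C} (union, +1)
JOSUZ@7: {A,G} ∩ {A,C} = {A} (intersection, +0)
per-site changes: [2, 2, 2, 3, 2, 2, 2, 2]; total = 17

A,C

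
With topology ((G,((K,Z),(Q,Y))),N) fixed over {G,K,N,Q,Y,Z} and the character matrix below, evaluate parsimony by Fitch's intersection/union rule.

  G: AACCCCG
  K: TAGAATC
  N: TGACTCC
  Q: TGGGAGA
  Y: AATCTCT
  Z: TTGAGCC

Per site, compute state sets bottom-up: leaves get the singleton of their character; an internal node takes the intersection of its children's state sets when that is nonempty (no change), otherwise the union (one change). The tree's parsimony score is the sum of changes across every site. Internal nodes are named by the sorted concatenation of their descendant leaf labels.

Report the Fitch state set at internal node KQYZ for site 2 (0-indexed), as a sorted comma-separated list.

G

[col 0] KZ: children K:{T}, Z:{T} ∩→ {T}; cost 0
[col 0] QY: children Q:{T}, Y:{A} ∪→ {A,T}; cost 1
[col 0] KQYZ: children KZ:{T}, QY:{A,T} ∩→ {T}; cost 0
[col 0] GKQYZ: children G:{A}, KQYZ:{T} ∪→ {A,T}; cost 1
[col 0] GKNQYZ: children GKQYZ:{A,T}, N:{T} ∩→ {T}; cost 0
[col 1] KZ: children K:{A}, Z:{T} ∪→ {A,T}; cost 1
[col 1] QY: children Q:{G}, Y:{A} ∪→ {A,G}; cost 1
[col 1] KQYZ: children KZ:{A,T}, QY:{A,G} ∩→ {A}; cost 0
[col 1] GKQYZ: children G:{A}, KQYZ:{A} ∩→ {A}; cost 0
[col 1] GKNQYZ: children GKQYZ:{A}, N:{G} ∪→ {A,G}; cost 1
[col 2] KZ: children K:{G}, Z:{G} ∩→ {G}; cost 0
[col 2] QY: children Q:{G}, Y:{T} ∪→ {G,T}; cost 1
[col 2] KQYZ: children KZ:{G}, QY:{G,T} ∩→ {G}; cost 0
[col 2] GKQYZ: children G:{C}, KQYZ:{G} ∪→ {C,G}; cost 1
[col 2] GKNQYZ: children GKQYZ:{C,G}, N:{A} ∪→ {A,C,G}; cost 1
[col 3] KZ: children K:{A}, Z:{A} ∩→ {A}; cost 0
[col 3] QY: children Q:{G}, Y:{C} ∪→ {C,G}; cost 1
[col 3] KQYZ: children KZ:{A}, QY:{C,G} ∪→ {A,C,G}; cost 1
[col 3] GKQYZ: children G:{C}, KQYZ:{A,C,G} ∩→ {C}; cost 0
[col 3] GKNQYZ: children GKQYZ:{C}, N:{C} ∩→ {C}; cost 0
[col 4] KZ: children K:{A}, Z:{G} ∪→ {A,G}; cost 1
[col 4] QY: children Q:{A}, Y:{T} ∪→ {A,T}; cost 1
[col 4] KQYZ: children KZ:{A,G}, QY:{A,T} ∩→ {A}; cost 0
[col 4] GKQYZ: children G:{C}, KQYZ:{A} ∪→ {A,C}; cost 1
[col 4] GKNQYZ: children GKQYZ:{A,C}, N:{T} ∪→ {A,C,T}; cost 1
[col 5] KZ: children K:{T}, Z:{C} ∪→ {C,T}; cost 1
[col 5] QY: children Q:{G}, Y:{C} ∪→ {C,G}; cost 1
[col 5] KQYZ: children KZ:{C,T}, QY:{C,G} ∩→ {C}; cost 0
[col 5] GKQYZ: children G:{C}, KQYZ:{C} ∩→ {C}; cost 0
[col 5] GKNQYZ: children GKQYZ:{C}, N:{C} ∩→ {C}; cost 0
[col 6] KZ: children K:{C}, Z:{C} ∩→ {C}; cost 0
[col 6] QY: children Q:{A}, Y:{T} ∪→ {A,T}; cost 1
[col 6] KQYZ: children KZ:{C}, QY:{A,T} ∪→ {A,C,T}; cost 1
[col 6] GKQYZ: children G:{G}, KQYZ:{A,C,T} ∪→ {A,C,G,T}; cost 1
[col 6] GKNQYZ: children GKQYZ:{A,C,G,T}, N:{C} ∩→ {C}; cost 0
per-site changes: [2, 3, 3, 2, 4, 2, 3]; total = 19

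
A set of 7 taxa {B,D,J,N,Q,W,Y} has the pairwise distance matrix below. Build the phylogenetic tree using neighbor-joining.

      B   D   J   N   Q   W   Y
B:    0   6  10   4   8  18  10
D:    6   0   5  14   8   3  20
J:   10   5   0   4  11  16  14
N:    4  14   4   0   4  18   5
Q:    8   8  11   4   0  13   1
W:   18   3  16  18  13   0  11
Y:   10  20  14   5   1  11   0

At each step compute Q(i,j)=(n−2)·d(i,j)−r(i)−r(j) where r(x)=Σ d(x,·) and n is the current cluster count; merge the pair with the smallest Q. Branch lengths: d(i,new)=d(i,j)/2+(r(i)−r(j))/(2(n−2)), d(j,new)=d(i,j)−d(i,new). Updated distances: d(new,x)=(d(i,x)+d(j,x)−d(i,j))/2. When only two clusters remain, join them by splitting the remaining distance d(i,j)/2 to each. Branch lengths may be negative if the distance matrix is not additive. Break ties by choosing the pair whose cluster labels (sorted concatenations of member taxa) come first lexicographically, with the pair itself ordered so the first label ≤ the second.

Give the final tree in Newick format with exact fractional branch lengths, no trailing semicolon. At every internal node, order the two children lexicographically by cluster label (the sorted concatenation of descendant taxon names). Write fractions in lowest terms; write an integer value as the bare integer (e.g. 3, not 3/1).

(((B:49/16,((D:-4/5,W:19/5):37/6,J:17/6):43/16):19/16,N:5/16):59/32,(Q:-7/8,Y:15/8):59/32)

1. join D+W (d=3, Q=-120) ⇒ DW; edges |D|=-4/5, |W|=19/5
  updated: d(B,DW)=21/2, d(DW,J)=9, d(DW,N)=29/2, d(DW,Q)=9, d(DW,Y)=14
2. join Q+Y (d=1, Q=-73) ⇒ QY; edges |Q|=-7/8, |Y|=15/8
  updated: d(B,QY)=17/2, d(DW,QY)=11, d(J,QY)=12, d(N,QY)=4
3. join DW+J (d=9, Q=-53) ⇒ DJW; edges |DW|=37/6, |J|=17/6
  updated: d(B,DJW)=23/4, d(DJW,N)=19/4, d(DJW,QY)=7
4. join B+DJW (d=23/4, Q=-97/4) ⇒ BDJW; edges |B|=49/16, |DJW|=43/16
  updated: d(BDJW,N)=3/2, d(BDJW,QY)=39/8
5. join BDJW+N (d=3/2, Q=-83/8) ⇒ BDJNW; edges |BDJW|=19/16, |N|=5/16
  updated: d(BDJNW,QY)=59/16
6. join BDJNW+QY (d=59/16) ⇒ BDJNQWY; edges |BDJNW|=59/32, |QY|=59/32
final tree: (((B:49/16,((D:-4/5,W:19/5):37/6,J:17/6):43/16):19/16,N:5/16):59/32,(Q:-7/8,Y:15/8):59/32)
total length: 383/16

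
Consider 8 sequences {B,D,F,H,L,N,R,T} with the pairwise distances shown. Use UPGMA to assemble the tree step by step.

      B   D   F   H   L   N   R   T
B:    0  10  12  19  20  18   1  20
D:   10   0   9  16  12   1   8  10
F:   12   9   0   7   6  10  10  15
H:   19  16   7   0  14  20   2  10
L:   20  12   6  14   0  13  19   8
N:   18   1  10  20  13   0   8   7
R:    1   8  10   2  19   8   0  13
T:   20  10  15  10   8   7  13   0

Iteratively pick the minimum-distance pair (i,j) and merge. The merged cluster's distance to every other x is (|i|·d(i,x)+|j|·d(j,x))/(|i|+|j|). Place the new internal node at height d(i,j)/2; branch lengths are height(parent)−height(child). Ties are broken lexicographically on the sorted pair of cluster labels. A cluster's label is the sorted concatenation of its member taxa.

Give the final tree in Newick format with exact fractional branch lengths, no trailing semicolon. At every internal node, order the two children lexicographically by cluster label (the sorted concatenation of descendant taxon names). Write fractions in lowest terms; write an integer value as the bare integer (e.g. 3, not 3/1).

(((B:1/2,R:1/2):19/4,H:21/4):19/12,(((D:1/2,N:1/2):15/4,T:17/4):4/3,(F:3,L:3):31/12):5/4)

iteration 1: select B,R (d=1); attach at lengths (1/2, 1/2); label the merged cluster BR
  updated: d(BR,D)=9, d(BR,F)=11, d(BR,H)=21/2, d(BR,L)=39/2, d(BR,N)=13, d(BR,T)=33/2
iteration 2: select D,N (d=1); attach at lengths (1/2, 1/2); label the merged cluster DN
  updated: d(BR,DN)=11, d(DN,F)=19/2, d(DN,H)=18, d(DN,L)=25/2, d(DN,T)=17/2
iteration 3: select F,L (d=6); attach at lengths (3, 3); label the merged cluster FL
  updated: d(BR,FL)=61/4, d(DN,FL)=11, d(FL,H)=21/2, d(FL,T)=23/2
iteration 4: select DN,T (d=17/2); attach at lengths (15/4, 17/4); label the merged cluster DNT
  updated: d(BR,DNT)=77/6, d(DNT,FL)=67/6, d(DNT,H)=46/3
iteration 5: select BR,H (d=21/2); attach at lengths (19/4, 21/4); label the merged cluster BHR
  updated: d(BHR,DNT)=41/3, d(BHR,FL)=41/3
iteration 6: select DNT,FL (d=67/6); attach at lengths (4/3, 31/12); label the merged cluster DFLNT
  updated: d(BHR,DFLNT)=41/3
iteration 7: select BHR,DFLNT (d=41/3); attach at lengths (19/12, 5/4); label the merged cluster BDFHLNRT
final tree: (((B:1/2,R:1/2):19/4,H:21/4):19/12,(((D:1/2,N:1/2):15/4,T:17/4):4/3,(F:3,L:3):31/12):5/4)
total length: 131/4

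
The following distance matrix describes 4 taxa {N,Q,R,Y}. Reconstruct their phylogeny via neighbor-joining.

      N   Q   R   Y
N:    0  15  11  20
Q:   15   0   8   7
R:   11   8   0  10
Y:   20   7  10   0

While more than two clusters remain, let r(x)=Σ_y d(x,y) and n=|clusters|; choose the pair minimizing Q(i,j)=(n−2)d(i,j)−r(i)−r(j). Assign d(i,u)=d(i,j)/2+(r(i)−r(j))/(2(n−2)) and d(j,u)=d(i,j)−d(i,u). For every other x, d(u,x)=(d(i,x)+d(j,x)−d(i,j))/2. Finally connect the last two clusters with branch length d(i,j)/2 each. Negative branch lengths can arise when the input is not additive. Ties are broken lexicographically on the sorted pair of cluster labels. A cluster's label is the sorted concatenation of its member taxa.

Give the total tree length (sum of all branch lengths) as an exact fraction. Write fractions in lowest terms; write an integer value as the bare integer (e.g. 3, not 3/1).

89/4

1. join N+R (d=11, Q=-53) ⇒ NR; edges |N|=39/4, |R|=5/4
  updated: d(NR,Q)=6, d(NR,Y)=19/2
2. join NR+Q (d=6, Q=-45/2) ⇒ NQR; edges |NR|=17/4, |Q|=7/4
  updated: d(NQR,Y)=21/4
3. join NQR+Y (d=21/4) ⇒ NQRY; edges |NQR|=21/8, |Y|=21/8
final tree: (((N:39/4,R:5/4):17/4,Q:7/4):21/8,Y:21/8)
total length: 89/4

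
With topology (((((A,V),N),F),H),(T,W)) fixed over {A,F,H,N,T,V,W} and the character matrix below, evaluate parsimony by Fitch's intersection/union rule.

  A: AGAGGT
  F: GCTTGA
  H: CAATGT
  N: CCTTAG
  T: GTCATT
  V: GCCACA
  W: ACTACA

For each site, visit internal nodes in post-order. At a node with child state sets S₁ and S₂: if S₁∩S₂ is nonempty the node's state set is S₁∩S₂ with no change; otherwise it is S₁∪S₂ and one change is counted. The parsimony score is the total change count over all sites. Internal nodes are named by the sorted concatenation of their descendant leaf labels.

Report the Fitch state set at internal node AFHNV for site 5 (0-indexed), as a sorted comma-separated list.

A,T

site 0, node AV: A={A} ∪ V={G} → {A,G} (+1)
site 0, node ANV: AV={A,G} ∪ N={C} → {A,C,G} (+1)
site 0, node AFNV: ANV={A,C,G} ∩ F={G} → {G} (+0)
site 0, node AFHNV: AFNV={G} ∪ H={C} → {C,G} (+1)
site 0, node TW: T={G} ∪ W={A} → {A,G} (+1)
site 0, node AFHNTVW: AFHNV={C,G} ∩ TW={A,G} → {G} (+0)
site 1, node AV: A={G} ∪ V={C} → {C,G} (+1)
site 1, node ANV: AV={C,G} ∩ N={C} → {C} (+0)
site 1, node AFNV: ANV={C} ∩ F={C} → {C} (+0)
site 1, node AFHNV: AFNV={C} ∪ H={A} → {A,C} (+1)
site 1, node TW: T={T} ∪ W={C} → {C,T} (+1)
site 1, node AFHNTVW: AFHNV={A,C} ∩ TW={C,T} → {C} (+0)
site 2, node AV: A={A} ∪ V={C} → {A,C} (+1)
site 2, node ANV: AV={A,C} ∪ N={T} → {A,C,T} (+1)
site 2, node AFNV: ANV={A,C,T} ∩ F={T} → {T} (+0)
site 2, node AFHNV: AFNV={T} ∪ H={A} → {A,T} (+1)
site 2, node TW: T={C} ∪ W={T} → {C,T} (+1)
site 2, node AFHNTVW: AFHNV={A,T} ∩ TW={C,T} → {T} (+0)
site 3, node AV: A={G} ∪ V={A} → {A,G} (+1)
site 3, node ANV: AV={A,G} ∪ N={T} → {A,G,T} (+1)
site 3, node AFNV: ANV={A,G,T} ∩ F={T} → {T} (+0)
site 3, node AFHNV: AFNV={T} ∩ H={T} → {T} (+0)
site 3, node TW: T={A} ∩ W={A} → {A} (+0)
site 3, node AFHNTVW: AFHNV={T} ∪ TW={A} → {A,T} (+1)
site 4, node AV: A={G} ∪ V={C} → {C,G} (+1)
site 4, node ANV: AV={C,G} ∪ N={A} → {A,C,G} (+1)
site 4, node AFNV: ANV={A,C,G} ∩ F={G} → {G} (+0)
site 4, node AFHNV: AFNV={G} ∩ H={G} → {G} (+0)
site 4, node TW: T={T} ∪ W={C} → {C,T} (+1)
site 4, node AFHNTVW: AFHNV={G} ∪ TW={C,T} → {C,G,T} (+1)
site 5, node AV: A={T} ∪ V={A} → {A,T} (+1)
site 5, node ANV: AV={A,T} ∪ N={G} → {A,G,T} (+1)
site 5, node AFNV: ANV={A,G,T} ∩ F={A} → {A} (+0)
site 5, node AFHNV: AFNV={A} ∪ H={T} → {A,T} (+1)
site 5, node TW: T={T} ∪ W={A} → {A,T} (+1)
site 5, node AFHNTVW: AFHNV={A,T} ∩ TW={A,T} → {A,T} (+0)
per-site changes: [4, 3, 4, 3, 4, 4]; total = 22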